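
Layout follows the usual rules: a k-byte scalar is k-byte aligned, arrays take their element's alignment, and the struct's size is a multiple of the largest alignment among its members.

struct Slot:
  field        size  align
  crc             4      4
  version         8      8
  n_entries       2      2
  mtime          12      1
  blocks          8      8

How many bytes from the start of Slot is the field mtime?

@0: crc [4B, align 4] → 4
+4 pad (align 8)
@8: version [8B, align 8] → 16
@16: n_entries [2B, align 2] → 18
@18: mtime [12B, align 1] → 30

18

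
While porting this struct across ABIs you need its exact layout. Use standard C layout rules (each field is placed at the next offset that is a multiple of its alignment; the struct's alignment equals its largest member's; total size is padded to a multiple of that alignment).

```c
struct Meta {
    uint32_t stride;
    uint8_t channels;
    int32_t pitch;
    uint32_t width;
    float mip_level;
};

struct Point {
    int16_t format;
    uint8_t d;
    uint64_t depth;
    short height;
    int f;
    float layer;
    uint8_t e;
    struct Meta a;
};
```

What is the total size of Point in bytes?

56

Meta: stride at 0 (size 4, align 4) → ends 4; channels at 4 (size 1, align 1) → ends 5; pad 3 to align 4 for pitch; pitch at 8 (size 4, align 4) → ends 12; width at 12 (size 4, align 4) → ends 16; mip_level at 16 (size 4, align 4) → ends 20; total 20 bytes, alignment 4
format at 0 (size 2, align 2) → ends 2
d at 2 (size 1, align 1) → ends 3
pad 5 to align 8 for depth
depth at 8 (size 8, align 8) → ends 16
height at 16 (size 2, align 2) → ends 18
pad 2 to align 4 for f
f at 20 (size 4, align 4) → ends 24
layer at 24 (size 4, align 4) → ends 28
e at 28 (size 1, align 1) → ends 29
pad 3 to align 4 for a
a at 32 (size 20, align 4) → ends 52
tail pad 4 to reach multiple of 8
total 56 bytes, alignment 8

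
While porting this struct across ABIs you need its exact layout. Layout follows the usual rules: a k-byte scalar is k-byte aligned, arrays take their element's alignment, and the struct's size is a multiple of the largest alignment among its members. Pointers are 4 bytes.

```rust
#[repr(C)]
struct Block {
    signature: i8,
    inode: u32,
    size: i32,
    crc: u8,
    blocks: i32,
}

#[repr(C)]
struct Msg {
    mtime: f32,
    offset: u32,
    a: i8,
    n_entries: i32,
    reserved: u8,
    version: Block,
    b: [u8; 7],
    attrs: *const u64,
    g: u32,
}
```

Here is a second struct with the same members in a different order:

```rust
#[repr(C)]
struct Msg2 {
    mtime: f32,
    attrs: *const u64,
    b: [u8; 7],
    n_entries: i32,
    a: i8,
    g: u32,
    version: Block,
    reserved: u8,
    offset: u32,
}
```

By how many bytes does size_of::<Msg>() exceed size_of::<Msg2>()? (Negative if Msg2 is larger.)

0

Block: signature at 0 (size 1, align 1) → ends 1; pad 3 to align 4 for inode; inode at 4 (size 4, align 4) → ends 8; size at 8 (size 4, align 4) → ends 12; crc at 12 (size 1, align 1) → ends 13; pad 3 to align 4 for blocks; blocks at 16 (size 4, align 4) → ends 20; total 20 bytes, alignment 4
mtime at 0 (size 4, align 4) → ends 4
offset at 4 (size 4, align 4) → ends 8
a at 8 (size 1, align 1) → ends 9
pad 3 to align 4 for n_entries
n_entries at 12 (size 4, align 4) → ends 16
reserved at 16 (size 1, align 1) → ends 17
pad 3 to align 4 for version
version at 20 (size 20, align 4) → ends 40
b at 40 (size 7, align 1) → ends 47
pad 1 to align 4 for attrs
attrs at 48 (size 4, align 4) → ends 52
g at 52 (size 4, align 4) → ends 56
total 56 bytes, alignment 4
— Msg2 —
mtime at 0 (size 4, align 4) → ends 4
attrs at 4 (size 4, align 4) → ends 8
b at 8 (size 7, align 1) → ends 15
pad 1 to align 4 for n_entries
n_entries at 16 (size 4, align 4) → ends 20
a at 20 (size 1, align 1) → ends 21
pad 3 to align 4 for g
g at 24 (size 4, align 4) → ends 28
version at 28 (size 20, align 4) → ends 48
reserved at 48 (size 1, align 1) → ends 49
pad 3 to align 4 for offset
offset at 52 (size 4, align 4) → ends 56
total 56 bytes, alignment 4
56 − 56 = 0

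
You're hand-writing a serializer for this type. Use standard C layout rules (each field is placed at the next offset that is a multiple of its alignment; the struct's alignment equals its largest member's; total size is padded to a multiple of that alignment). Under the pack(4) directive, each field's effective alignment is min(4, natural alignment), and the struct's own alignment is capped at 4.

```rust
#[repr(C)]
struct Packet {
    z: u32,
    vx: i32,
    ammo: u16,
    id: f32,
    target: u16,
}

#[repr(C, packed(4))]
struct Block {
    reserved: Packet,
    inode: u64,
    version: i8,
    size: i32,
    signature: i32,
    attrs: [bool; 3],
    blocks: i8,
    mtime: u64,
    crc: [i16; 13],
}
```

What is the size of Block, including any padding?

80 bytes

Packet: z at 0 (size 4, align 4) → ends 4; vx at 4 (size 4, align 4) → ends 8; ammo at 8 (size 2, align 2) → ends 10; pad 2 to align 4 for id; id at 12 (size 4, align 4) → ends 16; target at 16 (size 2, align 2) → ends 18; tail pad 2 to reach multiple of 4; total 20 bytes, alignment 4
reserved at 0 (size 20, align 4) → ends 20
inode at 20 (size 8, align 4) → ends 28
version at 28 (size 1, align 1) → ends 29
pad 3 to align 4 for size
size at 32 (size 4, align 4) → ends 36
signature at 36 (size 4, align 4) → ends 40
attrs at 40 (size 3, align 1) → ends 43
blocks at 43 (size 1, align 1) → ends 44
mtime at 44 (size 8, align 4) → ends 52
crc at 52 (size 26, align 2) → ends 78
tail pad 2 to reach multiple of 4
total 80 bytes, alignment 4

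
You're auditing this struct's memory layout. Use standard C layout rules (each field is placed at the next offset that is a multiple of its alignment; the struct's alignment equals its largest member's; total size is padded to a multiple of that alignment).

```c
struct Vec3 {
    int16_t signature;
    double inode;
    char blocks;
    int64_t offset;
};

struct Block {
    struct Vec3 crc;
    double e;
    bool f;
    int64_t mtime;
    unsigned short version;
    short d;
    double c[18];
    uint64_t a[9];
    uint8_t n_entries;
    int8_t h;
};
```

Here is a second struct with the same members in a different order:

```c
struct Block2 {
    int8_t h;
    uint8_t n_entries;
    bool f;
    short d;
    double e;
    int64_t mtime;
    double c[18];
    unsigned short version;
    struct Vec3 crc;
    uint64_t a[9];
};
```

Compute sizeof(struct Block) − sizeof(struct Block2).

8

Vec3: @0: signature [2B, align 2] → 2; +6 pad (align 8); @8: inode [8B, align 8] → 16; @16: blocks [1B, align 1] → 17; +7 pad (align 8); @24: offset [8B, align 8] → 32; size 32, align 8
@0: crc [32B, align 8] → 32
@32: e [8B, align 8] → 40
@40: f [1B, align 1] → 41
+7 pad (align 8)
@48: mtime [8B, align 8] → 56
@56: version [2B, align 2] → 58
@58: d [2B, align 2] → 60
+4 pad (align 8)
@64: c [144B, align 8] → 208
@208: a [72B, align 8] → 280
@280: n_entries [1B, align 1] → 281
@281: h [1B, align 1] → 282
+6 tail pad (align 8)
size 288, align 8
— Block2 —
@0: h [1B, align 1] → 1
@1: n_entries [1B, align 1] → 2
@2: f [1B, align 1] → 3
+1 pad (align 2)
@4: d [2B, align 2] → 6
+2 pad (align 8)
@8: e [8B, align 8] → 16
@16: mtime [8B, align 8] → 24
@24: c [144B, align 8] → 168
@168: version [2B, align 2] → 170
+6 pad (align 8)
@176: crc [32B, align 8] → 208
@208: a [72B, align 8] → 280
size 280, align 8
288 − 280 = 8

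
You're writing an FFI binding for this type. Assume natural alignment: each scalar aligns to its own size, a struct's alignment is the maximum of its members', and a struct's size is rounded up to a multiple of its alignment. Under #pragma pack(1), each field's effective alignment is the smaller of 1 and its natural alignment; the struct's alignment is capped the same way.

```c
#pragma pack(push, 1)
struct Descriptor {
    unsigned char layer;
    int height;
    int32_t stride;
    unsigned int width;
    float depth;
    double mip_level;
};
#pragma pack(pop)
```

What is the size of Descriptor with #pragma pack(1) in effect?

25

layer at 0 (size 1, align 1) → ends 1
height at 1 (size 4, align 1) → ends 5
stride at 5 (size 4, align 1) → ends 9
width at 9 (size 4, align 1) → ends 13
depth at 13 (size 4, align 1) → ends 17
mip_level at 17 (size 8, align 1) → ends 25
total 25 bytes, alignment 1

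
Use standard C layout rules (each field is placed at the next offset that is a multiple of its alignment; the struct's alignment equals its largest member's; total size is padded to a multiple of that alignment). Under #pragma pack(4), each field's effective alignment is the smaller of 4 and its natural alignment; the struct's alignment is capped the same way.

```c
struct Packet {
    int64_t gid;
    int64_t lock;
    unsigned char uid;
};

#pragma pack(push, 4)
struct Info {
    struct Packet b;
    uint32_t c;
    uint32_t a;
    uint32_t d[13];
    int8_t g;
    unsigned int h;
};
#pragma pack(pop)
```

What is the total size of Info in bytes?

92 bytes

Packet: gid at 0 (size 8, align 8) → ends 8; lock at 8 (size 8, align 8) → ends 16; uid at 16 (size 1, align 1) → ends 17; tail pad 7 to reach multiple of 8; total 24 bytes, alignment 8
b at 0 (size 24, align 4) → ends 24
c at 24 (size 4, align 4) → ends 28
a at 28 (size 4, align 4) → ends 32
d at 32 (size 52, align 4) → ends 84
g at 84 (size 1, align 1) → ends 85
pad 3 to align 4 for h
h at 88 (size 4, align 4) → ends 92
total 92 bytes, alignment 4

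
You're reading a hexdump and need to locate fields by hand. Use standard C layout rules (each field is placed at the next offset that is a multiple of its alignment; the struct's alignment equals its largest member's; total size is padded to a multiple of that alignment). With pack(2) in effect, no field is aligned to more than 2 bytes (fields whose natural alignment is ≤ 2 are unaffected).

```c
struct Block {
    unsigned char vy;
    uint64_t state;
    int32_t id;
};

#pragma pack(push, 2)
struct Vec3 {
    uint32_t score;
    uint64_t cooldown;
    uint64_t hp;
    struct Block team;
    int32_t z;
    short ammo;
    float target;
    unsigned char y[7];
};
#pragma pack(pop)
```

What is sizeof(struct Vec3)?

Block: 0..1  vy  (1B, 1-aligned); 1..8  -- padding (7B); 8..16  state  (8B, 8-aligned); 16..20  id  (4B, 4-aligned); 20..24  -- tail padding (4B); sizeof = 24, alignof = 8
0..4  score  (4B, 2-aligned)
4..12  cooldown  (8B, 2-aligned)
12..20  hp  (8B, 2-aligned)
20..44  team  (24B, 2-aligned)
44..48  z  (4B, 2-aligned)
48..50  ammo  (2B, 2-aligned)
50..54  target  (4B, 2-aligned)
54..61  y  (7B, 1-aligned)
61..62  -- tail padding (1B)
sizeof = 62, alignof = 2

62 bytes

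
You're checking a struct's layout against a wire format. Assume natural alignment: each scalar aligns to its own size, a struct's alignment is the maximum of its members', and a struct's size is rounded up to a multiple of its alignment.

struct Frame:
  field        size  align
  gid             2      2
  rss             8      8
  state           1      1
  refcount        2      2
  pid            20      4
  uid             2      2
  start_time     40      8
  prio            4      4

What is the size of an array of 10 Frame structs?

0..2  gid  (2B, 2-aligned)
2..8  -- padding (6B)
8..16  rss  (8B, 8-aligned)
16..17  state  (1B, 1-aligned)
17..18  -- padding (1B)
18..20  refcount  (2B, 2-aligned)
20..40  pid  (20B, 4-aligned)
40..42  uid  (2B, 2-aligned)
42..48  -- padding (6B)
48..88  start_time  (40B, 8-aligned)
88..92  prio  (4B, 4-aligned)
92..96  -- tail padding (4B)
sizeof = 96, alignof = 8
array of 10: 10 × 96 = 960

960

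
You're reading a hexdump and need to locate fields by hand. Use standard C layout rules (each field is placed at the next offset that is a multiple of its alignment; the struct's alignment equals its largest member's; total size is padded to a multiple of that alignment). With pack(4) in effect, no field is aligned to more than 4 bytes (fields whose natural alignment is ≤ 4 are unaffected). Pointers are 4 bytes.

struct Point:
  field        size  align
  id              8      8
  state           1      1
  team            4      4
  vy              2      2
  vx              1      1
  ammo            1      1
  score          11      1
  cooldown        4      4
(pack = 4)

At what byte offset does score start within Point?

20

0..8  id  (8B, 4-aligned)
8..9  state  (1B, 1-aligned)
9..12  -- padding (3B)
12..16  team  (4B, 4-aligned)
16..18  vy  (2B, 2-aligned)
18..19  vx  (1B, 1-aligned)
19..20  ammo  (1B, 1-aligned)
20..31  score  (11B, 1-aligned)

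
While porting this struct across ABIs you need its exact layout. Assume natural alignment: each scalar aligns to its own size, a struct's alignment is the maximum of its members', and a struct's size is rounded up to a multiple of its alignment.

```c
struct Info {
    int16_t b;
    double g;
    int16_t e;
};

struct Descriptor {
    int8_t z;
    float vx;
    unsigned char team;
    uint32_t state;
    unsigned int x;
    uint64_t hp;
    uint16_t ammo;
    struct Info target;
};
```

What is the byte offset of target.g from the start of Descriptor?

Info: 0..2  b  (2B, 2-aligned); 2..8  -- padding (6B); 8..16  g  (8B, 8-aligned); 16..18  e  (2B, 2-aligned); 18..24  -- tail padding (6B); sizeof = 24, alignof = 8
0..1  z  (1B, 1-aligned)
1..4  -- padding (3B)
4..8  vx  (4B, 4-aligned)
8..9  team  (1B, 1-aligned)
9..12  -- padding (3B)
12..16  state  (4B, 4-aligned)
16..20  x  (4B, 4-aligned)
20..24  -- padding (4B)
24..32  hp  (8B, 8-aligned)
32..34  ammo  (2B, 2-aligned)
34..40  -- padding (6B)
40..64  target  (24B, 8-aligned)
within Info: g at 8
40 + 8 = 48

48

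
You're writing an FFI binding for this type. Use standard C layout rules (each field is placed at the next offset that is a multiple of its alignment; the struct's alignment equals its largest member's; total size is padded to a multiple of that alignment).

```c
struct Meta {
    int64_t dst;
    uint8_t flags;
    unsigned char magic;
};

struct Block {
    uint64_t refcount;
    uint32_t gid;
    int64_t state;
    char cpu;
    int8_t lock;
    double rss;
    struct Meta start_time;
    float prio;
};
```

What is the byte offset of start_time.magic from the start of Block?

Meta: dst at 0 (size 8, align 8) → ends 8; flags at 8 (size 1, align 1) → ends 9; magic at 9 (size 1, align 1) → ends 10; tail pad 6 to reach multiple of 8; total 16 bytes, alignment 8
refcount at 0 (size 8, align 8) → ends 8
gid at 8 (size 4, align 4) → ends 12
pad 4 to align 8 for state
state at 16 (size 8, align 8) → ends 24
cpu at 24 (size 1, align 1) → ends 25
lock at 25 (size 1, align 1) → ends 26
pad 6 to align 8 for rss
rss at 32 (size 8, align 8) → ends 40
start_time at 40 (size 16, align 8) → ends 56
within Meta: magic at 9
40 + 9 = 49

49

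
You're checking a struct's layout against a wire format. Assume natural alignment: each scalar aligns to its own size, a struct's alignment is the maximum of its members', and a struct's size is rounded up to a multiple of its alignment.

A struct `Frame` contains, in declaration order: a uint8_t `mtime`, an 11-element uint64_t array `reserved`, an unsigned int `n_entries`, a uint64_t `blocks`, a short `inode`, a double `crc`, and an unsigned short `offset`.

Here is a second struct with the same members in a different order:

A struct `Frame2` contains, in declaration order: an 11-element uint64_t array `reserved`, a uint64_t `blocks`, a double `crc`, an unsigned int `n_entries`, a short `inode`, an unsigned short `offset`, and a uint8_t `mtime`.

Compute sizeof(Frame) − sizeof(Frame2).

16

0..1  mtime  (1B, 1-aligned)
1..8  -- padding (7B)
8..96  reserved  (88B, 8-aligned)
96..100  n_entries  (4B, 4-aligned)
100..104  -- padding (4B)
104..112  blocks  (8B, 8-aligned)
112..114  inode  (2B, 2-aligned)
114..120  -- padding (6B)
120..128  crc  (8B, 8-aligned)
128..130  offset  (2B, 2-aligned)
130..136  -- tail padding (6B)
sizeof = 136, alignof = 8
— Frame2 —
0..88  reserved  (88B, 8-aligned)
88..96  blocks  (8B, 8-aligned)
96..104  crc  (8B, 8-aligned)
104..108  n_entries  (4B, 4-aligned)
108..110  inode  (2B, 2-aligned)
110..112  offset  (2B, 2-aligned)
112..113  mtime  (1B, 1-aligned)
113..120  -- tail padding (7B)
sizeof = 120, alignof = 8
136 − 120 = 16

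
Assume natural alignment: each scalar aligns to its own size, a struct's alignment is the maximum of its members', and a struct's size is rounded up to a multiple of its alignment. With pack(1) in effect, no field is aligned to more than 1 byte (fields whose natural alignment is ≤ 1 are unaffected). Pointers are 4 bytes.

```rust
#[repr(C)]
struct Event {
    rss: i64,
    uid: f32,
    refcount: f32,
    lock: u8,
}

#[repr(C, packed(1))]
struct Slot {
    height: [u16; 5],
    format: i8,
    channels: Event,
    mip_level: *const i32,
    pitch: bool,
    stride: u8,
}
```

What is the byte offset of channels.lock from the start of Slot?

Event: 0..8  rss  (8B, 8-aligned); 8..12  uid  (4B, 4-aligned); 12..16  refcount  (4B, 4-aligned); 16..17  lock  (1B, 1-aligned); 17..24  -- tail padding (7B); sizeof = 24, alignof = 8
0..10  height  (10B, 1-aligned)
10..11  format  (1B, 1-aligned)
11..35  channels  (24B, 1-aligned)
within Event: lock at 16
11 + 16 = 27

27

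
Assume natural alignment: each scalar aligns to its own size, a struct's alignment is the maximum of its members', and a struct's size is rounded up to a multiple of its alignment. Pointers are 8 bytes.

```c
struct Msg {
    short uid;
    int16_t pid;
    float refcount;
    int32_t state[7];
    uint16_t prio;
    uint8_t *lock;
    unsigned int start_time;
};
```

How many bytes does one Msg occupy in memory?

56 bytes

uid at 0 (size 2, align 2) → ends 2
pid at 2 (size 2, align 2) → ends 4
refcount at 4 (size 4, align 4) → ends 8
state at 8 (size 28, align 4) → ends 36
prio at 36 (size 2, align 2) → ends 38
pad 2 to align 8 for lock
lock at 40 (size 8, align 8) → ends 48
start_time at 48 (size 4, align 4) → ends 52
tail pad 4 to reach multiple of 8
total 56 bytes, alignment 8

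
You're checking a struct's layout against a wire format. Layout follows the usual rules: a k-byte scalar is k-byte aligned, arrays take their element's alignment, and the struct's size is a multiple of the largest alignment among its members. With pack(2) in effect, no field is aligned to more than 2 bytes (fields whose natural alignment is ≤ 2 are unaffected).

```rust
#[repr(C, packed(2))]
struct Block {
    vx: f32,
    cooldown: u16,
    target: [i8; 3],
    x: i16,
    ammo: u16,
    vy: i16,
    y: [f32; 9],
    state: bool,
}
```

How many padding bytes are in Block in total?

0..4  vx  (4B, 2-aligned)
4..6  cooldown  (2B, 2-aligned)
6..9  target  (3B, 1-aligned)
9..10  -- padding (1B)
10..12  x  (2B, 2-aligned)
12..14  ammo  (2B, 2-aligned)
14..16  vy  (2B, 2-aligned)
16..52  y  (36B, 2-aligned)
52..53  state  (1B, 1-aligned)
53..54  -- tail padding (1B)
sizeof = 54, alignof = 2
data bytes 52, size 54 → padding 2

2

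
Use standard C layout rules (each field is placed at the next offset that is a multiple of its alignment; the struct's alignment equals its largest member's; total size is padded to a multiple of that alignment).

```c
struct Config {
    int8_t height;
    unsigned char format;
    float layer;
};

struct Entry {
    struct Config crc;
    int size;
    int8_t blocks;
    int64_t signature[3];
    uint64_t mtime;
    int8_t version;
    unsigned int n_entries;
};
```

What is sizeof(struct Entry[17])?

Config: @0: height [1B, align 1] → 1; @1: format [1B, align 1] → 2; +2 pad (align 4); @4: layer [4B, align 4] → 8; size 8, align 4
@0: crc [8B, align 4] → 8
@8: size [4B, align 4] → 12
@12: blocks [1B, align 1] → 13
+3 pad (align 8)
@16: signature [24B, align 8] → 40
@40: mtime [8B, align 8] → 48
@48: version [1B, align 1] → 49
+3 pad (align 4)
@52: n_entries [4B, align 4] → 56
size 56, align 8
array of 17: 17 × 56 = 952

952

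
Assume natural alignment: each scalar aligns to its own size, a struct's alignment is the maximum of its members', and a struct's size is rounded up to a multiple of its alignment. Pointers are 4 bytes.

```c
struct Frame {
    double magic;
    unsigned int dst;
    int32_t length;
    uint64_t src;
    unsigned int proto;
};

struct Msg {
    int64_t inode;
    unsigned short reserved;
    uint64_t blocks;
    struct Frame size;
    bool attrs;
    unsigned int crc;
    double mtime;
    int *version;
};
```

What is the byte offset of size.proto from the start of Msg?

Frame: 0..8  magic  (8B, 8-aligned); 8..12  dst  (4B, 4-aligned); 12..16  length  (4B, 4-aligned); 16..24  src  (8B, 8-aligned); 24..28  proto  (4B, 4-aligned); 28..32  -- tail padding (4B); sizeof = 32, alignof = 8
0..8  inode  (8B, 8-aligned)
8..10  reserved  (2B, 2-aligned)
10..16  -- padding (6B)
16..24  blocks  (8B, 8-aligned)
24..56  size  (32B, 8-aligned)
within Frame: proto at 24
24 + 24 = 48

48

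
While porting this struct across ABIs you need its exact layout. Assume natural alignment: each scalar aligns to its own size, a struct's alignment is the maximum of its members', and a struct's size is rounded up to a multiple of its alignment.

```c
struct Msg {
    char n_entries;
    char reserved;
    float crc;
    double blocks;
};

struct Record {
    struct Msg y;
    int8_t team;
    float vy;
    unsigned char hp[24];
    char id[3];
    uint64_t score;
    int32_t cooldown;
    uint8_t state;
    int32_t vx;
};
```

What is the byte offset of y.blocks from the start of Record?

8

Msg: 0..1  n_entries  (1B, 1-aligned); 1..2  reserved  (1B, 1-aligned); 2..4  -- padding (2B); 4..8  crc  (4B, 4-aligned); 8..16  blocks  (8B, 8-aligned); sizeof = 16, alignof = 8
0..16  y  (16B, 8-aligned)
within Msg: blocks at 8
0 + 8 = 8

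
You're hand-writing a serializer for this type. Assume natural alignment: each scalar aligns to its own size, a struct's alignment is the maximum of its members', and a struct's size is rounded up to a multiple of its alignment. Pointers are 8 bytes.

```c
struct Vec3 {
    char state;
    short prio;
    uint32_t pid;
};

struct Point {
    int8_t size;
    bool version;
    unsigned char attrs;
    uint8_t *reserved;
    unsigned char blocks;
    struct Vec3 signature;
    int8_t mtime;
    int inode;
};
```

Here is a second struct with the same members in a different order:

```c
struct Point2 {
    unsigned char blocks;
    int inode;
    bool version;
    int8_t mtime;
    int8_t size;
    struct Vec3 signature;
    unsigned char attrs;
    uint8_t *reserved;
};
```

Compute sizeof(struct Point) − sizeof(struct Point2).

8

Vec3: @0: state [1B, align 1] → 1; +1 pad (align 2); @2: prio [2B, align 2] → 4; @4: pid [4B, align 4] → 8; size 8, align 4
@0: size [1B, align 1] → 1
@1: version [1B, align 1] → 2
@2: attrs [1B, align 1] → 3
+5 pad (align 8)
@8: reserved [8B, align 8] → 16
@16: blocks [1B, align 1] → 17
+3 pad (align 4)
@20: signature [8B, align 4] → 28
@28: mtime [1B, align 1] → 29
+3 pad (align 4)
@32: inode [4B, align 4] → 36
+4 tail pad (align 8)
size 40, align 8
— Point2 —
@0: blocks [1B, align 1] → 1
+3 pad (align 4)
@4: inode [4B, align 4] → 8
@8: version [1B, align 1] → 9
@9: mtime [1B, align 1] → 10
@10: size [1B, align 1] → 11
+1 pad (align 4)
@12: signature [8B, align 4] → 20
@20: attrs [1B, align 1] → 21
+3 pad (align 8)
@24: reserved [8B, align 8] → 32
size 32, align 8
40 − 32 = 8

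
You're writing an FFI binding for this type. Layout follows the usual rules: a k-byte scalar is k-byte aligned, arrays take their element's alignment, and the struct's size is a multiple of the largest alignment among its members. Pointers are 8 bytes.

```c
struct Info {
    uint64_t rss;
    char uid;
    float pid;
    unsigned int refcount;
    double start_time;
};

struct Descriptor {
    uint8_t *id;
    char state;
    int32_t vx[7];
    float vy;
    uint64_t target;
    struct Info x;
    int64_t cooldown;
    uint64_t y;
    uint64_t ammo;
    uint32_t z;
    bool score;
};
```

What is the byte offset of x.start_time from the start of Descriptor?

80

Info: @0: rss [8B, align 8] → 8; @8: uid [1B, align 1] → 9; +3 pad (align 4); @12: pid [4B, align 4] → 16; @16: refcount [4B, align 4] → 20; +4 pad (align 8); @24: start_time [8B, align 8] → 32; size 32, align 8
@0: id [8B, align 8] → 8
@8: state [1B, align 1] → 9
+3 pad (align 4)
@12: vx [28B, align 4] → 40
@40: vy [4B, align 4] → 44
+4 pad (align 8)
@48: target [8B, align 8] → 56
@56: x [32B, align 8] → 88
within Info: start_time at 24
56 + 24 = 80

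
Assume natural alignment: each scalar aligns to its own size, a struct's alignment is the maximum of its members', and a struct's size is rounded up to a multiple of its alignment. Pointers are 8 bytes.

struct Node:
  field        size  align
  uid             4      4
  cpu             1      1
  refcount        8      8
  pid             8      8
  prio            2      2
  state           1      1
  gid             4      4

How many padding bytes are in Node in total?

4

0..4  uid  (4B, 4-aligned)
4..5  cpu  (1B, 1-aligned)
5..8  -- padding (3B)
8..16  refcount  (8B, 8-aligned)
16..24  pid  (8B, 8-aligned)
24..26  prio  (2B, 2-aligned)
26..27  state  (1B, 1-aligned)
27..28  -- padding (1B)
28..32  gid  (4B, 4-aligned)
sizeof = 32, alignof = 8
data bytes 28, size 32 → padding 4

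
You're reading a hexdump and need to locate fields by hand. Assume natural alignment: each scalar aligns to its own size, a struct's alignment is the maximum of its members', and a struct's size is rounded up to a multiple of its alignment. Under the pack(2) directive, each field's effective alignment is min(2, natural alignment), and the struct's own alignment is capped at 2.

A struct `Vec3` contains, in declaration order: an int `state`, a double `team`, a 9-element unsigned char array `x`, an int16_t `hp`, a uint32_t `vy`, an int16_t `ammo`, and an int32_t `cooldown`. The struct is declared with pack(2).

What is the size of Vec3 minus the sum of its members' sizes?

0..4  state  (4B, 2-aligned)
4..12  team  (8B, 2-aligned)
12..21  x  (9B, 1-aligned)
21..22  -- padding (1B)
22..24  hp  (2B, 2-aligned)
24..28  vy  (4B, 2-aligned)
28..30  ammo  (2B, 2-aligned)
30..34  cooldown  (4B, 2-aligned)
sizeof = 34, alignof = 2
data bytes 33, size 34 → padding 1

1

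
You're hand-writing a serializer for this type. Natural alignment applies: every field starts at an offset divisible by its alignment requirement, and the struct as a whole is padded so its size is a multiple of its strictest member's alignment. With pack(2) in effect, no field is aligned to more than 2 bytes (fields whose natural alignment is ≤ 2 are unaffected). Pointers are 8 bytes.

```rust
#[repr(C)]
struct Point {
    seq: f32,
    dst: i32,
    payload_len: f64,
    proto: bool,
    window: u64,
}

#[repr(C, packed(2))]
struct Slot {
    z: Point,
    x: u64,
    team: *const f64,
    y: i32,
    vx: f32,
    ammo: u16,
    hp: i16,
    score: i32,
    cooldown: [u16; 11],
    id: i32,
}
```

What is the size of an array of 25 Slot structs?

Point: 0..4  seq  (4B, 4-aligned); 4..8  dst  (4B, 4-aligned); 8..16  payload_len  (8B, 8-aligned); 16..17  proto  (1B, 1-aligned); 17..24  -- padding (7B); 24..32  window  (8B, 8-aligned); sizeof = 32, alignof = 8
0..32  z  (32B, 2-aligned)
32..40  x  (8B, 2-aligned)
40..48  team  (8B, 2-aligned)
48..52  y  (4B, 2-aligned)
52..56  vx  (4B, 2-aligned)
56..58  ammo  (2B, 2-aligned)
58..60  hp  (2B, 2-aligned)
60..64  score  (4B, 2-aligned)
64..86  cooldown  (22B, 2-aligned)
86..90  id  (4B, 2-aligned)
sizeof = 90, alignof = 2
array of 25: 25 × 90 = 2250

2250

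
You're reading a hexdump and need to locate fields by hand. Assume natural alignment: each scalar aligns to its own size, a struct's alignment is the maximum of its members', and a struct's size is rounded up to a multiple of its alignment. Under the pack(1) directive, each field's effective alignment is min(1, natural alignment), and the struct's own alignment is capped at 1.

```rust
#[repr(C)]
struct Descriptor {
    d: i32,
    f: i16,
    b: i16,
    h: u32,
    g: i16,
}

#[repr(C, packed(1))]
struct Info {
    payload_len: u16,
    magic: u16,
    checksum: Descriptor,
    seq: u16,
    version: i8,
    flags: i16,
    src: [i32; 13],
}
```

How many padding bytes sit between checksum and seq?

0

Descriptor: 0..4  d  (4B, 4-aligned); 4..6  f  (2B, 2-aligned); 6..8  b  (2B, 2-aligned); 8..12  h  (4B, 4-aligned); 12..14  g  (2B, 2-aligned); 14..16  -- tail padding (2B); sizeof = 16, alignof = 4
0..2  payload_len  (2B, 1-aligned)
2..4  magic  (2B, 1-aligned)
4..20  checksum  (16B, 1-aligned)
20..22  seq  (2B, 1-aligned)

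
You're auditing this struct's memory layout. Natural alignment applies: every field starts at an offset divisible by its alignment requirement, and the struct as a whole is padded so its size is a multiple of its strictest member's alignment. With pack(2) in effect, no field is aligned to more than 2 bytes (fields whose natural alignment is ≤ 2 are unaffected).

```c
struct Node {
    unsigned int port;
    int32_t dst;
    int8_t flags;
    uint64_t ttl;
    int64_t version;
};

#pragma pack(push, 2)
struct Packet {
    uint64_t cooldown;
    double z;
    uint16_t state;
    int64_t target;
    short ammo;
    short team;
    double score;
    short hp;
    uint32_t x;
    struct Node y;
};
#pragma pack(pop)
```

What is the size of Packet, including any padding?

76

Node: port at 0 (size 4, align 4) → ends 4; dst at 4 (size 4, align 4) → ends 8; flags at 8 (size 1, align 1) → ends 9; pad 7 to align 8 for ttl; ttl at 16 (size 8, align 8) → ends 24; version at 24 (size 8, align 8) → ends 32; total 32 bytes, alignment 8
cooldown at 0 (size 8, align 2) → ends 8
z at 8 (size 8, align 2) → ends 16
state at 16 (size 2, align 2) → ends 18
target at 18 (size 8, align 2) → ends 26
ammo at 26 (size 2, align 2) → ends 28
team at 28 (size 2, align 2) → ends 30
score at 30 (size 8, align 2) → ends 38
hp at 38 (size 2, align 2) → ends 40
x at 40 (size 4, align 2) → ends 44
y at 44 (size 32, align 2) → ends 76
total 76 bytes, alignment 2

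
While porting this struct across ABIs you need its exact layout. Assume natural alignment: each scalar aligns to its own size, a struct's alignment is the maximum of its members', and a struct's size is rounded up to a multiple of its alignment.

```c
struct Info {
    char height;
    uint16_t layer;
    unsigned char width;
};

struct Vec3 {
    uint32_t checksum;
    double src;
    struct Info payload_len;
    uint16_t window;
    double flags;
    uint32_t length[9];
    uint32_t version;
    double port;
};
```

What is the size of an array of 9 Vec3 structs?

720

Info: @0: height [1B, align 1] → 1; +1 pad (align 2); @2: layer [2B, align 2] → 4; @4: width [1B, align 1] → 5; +1 tail pad (align 2); size 6, align 2
@0: checksum [4B, align 4] → 4
+4 pad (align 8)
@8: src [8B, align 8] → 16
@16: payload_len [6B, align 2] → 22
@22: window [2B, align 2] → 24
@24: flags [8B, align 8] → 32
@32: length [36B, align 4] → 68
@68: version [4B, align 4] → 72
@72: port [8B, align 8] → 80
size 80, align 8
array of 9: 9 × 80 = 720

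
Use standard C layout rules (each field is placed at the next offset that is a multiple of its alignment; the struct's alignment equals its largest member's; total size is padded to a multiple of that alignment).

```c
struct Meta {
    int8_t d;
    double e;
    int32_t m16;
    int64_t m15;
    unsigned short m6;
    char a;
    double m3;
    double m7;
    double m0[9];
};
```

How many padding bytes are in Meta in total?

d at 0 (size 1, align 1) → ends 1
pad 7 to align 8 for e
e at 8 (size 8, align 8) → ends 16
m16 at 16 (size 4, align 4) → ends 20
pad 4 to align 8 for m15
m15 at 24 (size 8, align 8) → ends 32
m6 at 32 (size 2, align 2) → ends 34
a at 34 (size 1, align 1) → ends 35
pad 5 to align 8 for m3
m3 at 40 (size 8, align 8) → ends 48
m7 at 48 (size 8, align 8) → ends 56
m0 at 56 (size 72, align 8) → ends 128
total 128 bytes, alignment 8
data bytes 112, size 128 → padding 16

16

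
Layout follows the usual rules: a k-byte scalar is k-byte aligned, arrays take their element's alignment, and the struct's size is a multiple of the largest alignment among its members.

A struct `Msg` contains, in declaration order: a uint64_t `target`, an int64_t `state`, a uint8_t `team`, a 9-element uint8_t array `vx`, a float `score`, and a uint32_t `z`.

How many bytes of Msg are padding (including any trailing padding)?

target at 0 (size 8, align 8) → ends 8
state at 8 (size 8, align 8) → ends 16
team at 16 (size 1, align 1) → ends 17
vx at 17 (size 9, align 1) → ends 26
pad 2 to align 4 for score
score at 28 (size 4, align 4) → ends 32
z at 32 (size 4, align 4) → ends 36
tail pad 4 to reach multiple of 8
total 40 bytes, alignment 8
data bytes 34, size 40 → padding 6

6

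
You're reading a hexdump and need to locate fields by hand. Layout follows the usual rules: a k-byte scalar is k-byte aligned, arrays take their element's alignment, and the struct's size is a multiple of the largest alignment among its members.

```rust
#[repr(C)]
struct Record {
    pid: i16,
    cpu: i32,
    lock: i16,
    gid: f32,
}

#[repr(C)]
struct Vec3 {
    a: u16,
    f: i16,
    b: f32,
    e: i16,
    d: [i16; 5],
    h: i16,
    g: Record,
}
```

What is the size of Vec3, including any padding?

Record: 0..2  pid  (2B, 2-aligned); 2..4  -- padding (2B); 4..8  cpu  (4B, 4-aligned); 8..10  lock  (2B, 2-aligned); 10..12  -- padding (2B); 12..16  gid  (4B, 4-aligned); sizeof = 16, alignof = 4
0..2  a  (2B, 2-aligned)
2..4  f  (2B, 2-aligned)
4..8  b  (4B, 4-aligned)
8..10  e  (2B, 2-aligned)
10..20  d  (10B, 2-aligned)
20..22  h  (2B, 2-aligned)
22..24  -- padding (2B)
24..40  g  (16B, 4-aligned)
sizeof = 40, alignof = 4

40 bytes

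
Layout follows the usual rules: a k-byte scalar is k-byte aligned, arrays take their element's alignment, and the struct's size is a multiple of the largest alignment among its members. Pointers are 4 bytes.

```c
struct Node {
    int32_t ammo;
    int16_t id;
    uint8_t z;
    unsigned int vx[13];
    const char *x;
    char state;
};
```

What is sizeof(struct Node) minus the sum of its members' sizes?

4

@0: ammo [4B, align 4] → 4
@4: id [2B, align 2] → 6
@6: z [1B, align 1] → 7
+1 pad (align 4)
@8: vx [52B, align 4] → 60
@60: x [4B, align 4] → 64
@64: state [1B, align 1] → 65
+3 tail pad (align 4)
size 68, align 4
data bytes 64, size 68 → padding 4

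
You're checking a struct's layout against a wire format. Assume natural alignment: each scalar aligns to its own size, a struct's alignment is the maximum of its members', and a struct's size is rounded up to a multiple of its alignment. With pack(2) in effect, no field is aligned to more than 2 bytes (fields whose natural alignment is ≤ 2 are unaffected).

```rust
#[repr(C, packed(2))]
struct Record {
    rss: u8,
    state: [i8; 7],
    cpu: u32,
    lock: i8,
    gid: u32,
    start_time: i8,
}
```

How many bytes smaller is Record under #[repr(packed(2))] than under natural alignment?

natural layout:
  @0: rss [1B, align 1] → 1
  @1: state [7B, align 1] → 8
  @8: cpu [4B, align 4] → 12
  @12: lock [1B, align 1] → 13
  +3 pad (align 4)
  @16: gid [4B, align 4] → 20
  @20: start_time [1B, align 1] → 21
  +3 tail pad (align 4)
  size 24, align 4
packed(2) layout:
  @0: rss [1B, align 1] → 1
  @1: state [7B, align 1] → 8
  @8: cpu [4B, align 2] → 12
  @12: lock [1B, align 1] → 13
  +1 pad (align 2)
  @14: gid [4B, align 2] → 18
  @18: start_time [1B, align 1] → 19
  +1 tail pad (align 2)
  size 20, align 2
24 − 20 = 4

4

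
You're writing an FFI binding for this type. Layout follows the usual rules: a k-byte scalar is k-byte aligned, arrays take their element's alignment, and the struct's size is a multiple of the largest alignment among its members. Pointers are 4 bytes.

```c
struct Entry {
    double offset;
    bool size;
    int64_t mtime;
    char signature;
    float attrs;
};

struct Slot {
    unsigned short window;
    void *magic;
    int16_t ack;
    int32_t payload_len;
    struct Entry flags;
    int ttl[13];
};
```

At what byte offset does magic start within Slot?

Entry: @0: offset [8B, align 8] → 8; @8: size [1B, align 1] → 9; +7 pad (align 8); @16: mtime [8B, align 8] → 24; @24: signature [1B, align 1] → 25; +3 pad (align 4); @28: attrs [4B, align 4] → 32; size 32, align 8
@0: window [2B, align 2] → 2
+2 pad (align 4)
@4: magic [4B, align 4] → 8

4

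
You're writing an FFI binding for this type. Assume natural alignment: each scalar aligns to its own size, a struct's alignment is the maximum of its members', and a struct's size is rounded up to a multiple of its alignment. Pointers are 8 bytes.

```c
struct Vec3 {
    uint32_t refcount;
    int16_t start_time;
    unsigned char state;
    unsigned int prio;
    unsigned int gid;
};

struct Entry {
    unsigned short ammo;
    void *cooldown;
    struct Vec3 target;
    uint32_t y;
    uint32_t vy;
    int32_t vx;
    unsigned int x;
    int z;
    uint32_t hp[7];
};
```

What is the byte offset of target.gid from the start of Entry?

Vec3: @0: refcount [4B, align 4] → 4; @4: start_time [2B, align 2] → 6; @6: state [1B, align 1] → 7; +1 pad (align 4); @8: prio [4B, align 4] → 12; @12: gid [4B, align 4] → 16; size 16, align 4
@0: ammo [2B, align 2] → 2
+6 pad (align 8)
@8: cooldown [8B, align 8] → 16
@16: target [16B, align 4] → 32
within Vec3: gid at 12
16 + 12 = 28

28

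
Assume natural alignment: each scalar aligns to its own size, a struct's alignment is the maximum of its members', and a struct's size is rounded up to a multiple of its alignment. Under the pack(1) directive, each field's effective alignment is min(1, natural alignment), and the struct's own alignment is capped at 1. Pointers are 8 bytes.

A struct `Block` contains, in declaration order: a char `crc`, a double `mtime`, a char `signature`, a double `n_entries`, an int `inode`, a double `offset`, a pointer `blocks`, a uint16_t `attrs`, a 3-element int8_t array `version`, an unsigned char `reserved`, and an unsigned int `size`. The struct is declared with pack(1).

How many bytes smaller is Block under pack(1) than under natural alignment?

natural layout:
  0..1  crc  (1B, 1-aligned)
  1..8  -- padding (7B)
  8..16  mtime  (8B, 8-aligned)
  16..17  signature  (1B, 1-aligned)
  17..24  -- padding (7B)
  24..32  n_entries  (8B, 8-aligned)
  32..36  inode  (4B, 4-aligned)
  36..40  -- padding (4B)
  40..48  offset  (8B, 8-aligned)
  48..56  blocks  (8B, 8-aligned)
  56..58  attrs  (2B, 2-aligned)
  58..61  version  (3B, 1-aligned)
  61..62  reserved  (1B, 1-aligned)
  62..64  -- padding (2B)
  64..68  size  (4B, 4-aligned)
  68..72  -- tail padding (4B)
  sizeof = 72, alignof = 8
packed(1) layout:
  0..1  crc  (1B, 1-aligned)
  1..9  mtime  (8B, 1-aligned)
  9..10  signature  (1B, 1-aligned)
  10..18  n_entries  (8B, 1-aligned)
  18..22  inode  (4B, 1-aligned)
  22..30  offset  (8B, 1-aligned)
  30..38  blocks  (8B, 1-aligned)
  38..40  attrs  (2B, 1-aligned)
  40..43  version  (3B, 1-aligned)
  43..44  reserved  (1B, 1-aligned)
  44..48  size  (4B, 1-aligned)
  sizeof = 48, alignof = 1
72 − 48 = 24

24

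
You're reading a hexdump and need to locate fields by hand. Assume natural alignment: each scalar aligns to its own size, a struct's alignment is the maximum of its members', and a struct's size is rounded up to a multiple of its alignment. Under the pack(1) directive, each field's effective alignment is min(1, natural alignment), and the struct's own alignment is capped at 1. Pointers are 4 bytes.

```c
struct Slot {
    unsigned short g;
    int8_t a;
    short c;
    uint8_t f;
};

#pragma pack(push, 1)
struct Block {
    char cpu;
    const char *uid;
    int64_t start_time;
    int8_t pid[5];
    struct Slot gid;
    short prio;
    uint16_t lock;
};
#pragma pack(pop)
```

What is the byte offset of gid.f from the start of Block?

Slot: 0..2  g  (2B, 2-aligned); 2..3  a  (1B, 1-aligned); 3..4  -- padding (1B); 4..6  c  (2B, 2-aligned); 6..7  f  (1B, 1-aligned); 7..8  -- tail padding (1B); sizeof = 8, alignof = 2
0..1  cpu  (1B, 1-aligned)
1..5  uid  (4B, 1-aligned)
5..13  start_time  (8B, 1-aligned)
13..18  pid  (5B, 1-aligned)
18..26  gid  (8B, 1-aligned)
within Slot: f at 6
18 + 6 = 24

24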